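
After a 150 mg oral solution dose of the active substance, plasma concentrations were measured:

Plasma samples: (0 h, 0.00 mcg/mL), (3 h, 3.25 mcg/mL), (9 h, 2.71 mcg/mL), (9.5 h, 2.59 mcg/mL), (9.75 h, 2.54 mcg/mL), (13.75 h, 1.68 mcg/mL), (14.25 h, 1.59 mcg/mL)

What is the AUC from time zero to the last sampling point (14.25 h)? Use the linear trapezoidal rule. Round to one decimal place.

Trapezoidal AUC_0→14.25:
  [0→3]: (0.00+3.25)/2 × 3 = 4.875
  [3→9]: (3.25+2.71)/2 × 6 = 17.88
  [9→9.5]: (2.71+2.59)/2 × 0.5 = 1.325
  [9.5→9.75]: (2.59+2.54)/2 × 0.25 = 0.64125
  [9.75→13.75]: (2.54+1.68)/2 × 4 = 8.44
  [13.75→14.25]: (1.68+1.59)/2 × 0.5 = 0.8175
  Sum = 33.97875 mcg/mL·h

AUC = 34.0 mcg/mL·h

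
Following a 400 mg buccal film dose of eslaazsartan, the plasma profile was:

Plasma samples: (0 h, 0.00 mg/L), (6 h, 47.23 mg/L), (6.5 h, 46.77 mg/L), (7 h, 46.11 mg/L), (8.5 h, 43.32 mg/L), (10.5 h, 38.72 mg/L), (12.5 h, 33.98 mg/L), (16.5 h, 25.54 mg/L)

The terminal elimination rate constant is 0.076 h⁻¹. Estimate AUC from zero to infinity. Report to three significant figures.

Trapezoidal AUC_0→16.5:
  [0→6]: (0.00+47.23)/2 × 6 = 141.69
  [6→6.5]: (47.23+46.77)/2 × 0.5 = 23.5
  [6.5→7]: (46.77+46.11)/2 × 0.5 = 23.22
  [7→8.5]: (46.11+43.32)/2 × 1.5 = 67.0725
  [8.5→10.5]: (43.32+38.72)/2 × 2 = 82.04
  [10.5→12.5]: (38.72+33.98)/2 × 2 = 72.7
  [12.5→16.5]: (33.98+25.54)/2 × 4 = 119.04
  Sum = 529.2625 mg/L·h
Extrapolated tail: C_last / k_e = 25.54 / 0.076 = 336.053
AUC_0→∞ = 529.2625 + 336.053 = 865.3155 mg/L·h

AUC = 865 mg/L·h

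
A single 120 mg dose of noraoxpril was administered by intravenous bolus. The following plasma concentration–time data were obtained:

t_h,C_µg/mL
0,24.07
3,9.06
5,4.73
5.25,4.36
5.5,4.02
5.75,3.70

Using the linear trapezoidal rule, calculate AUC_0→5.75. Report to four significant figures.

Trapezoidal AUC_0→5.75:
  [0→3]: (24.07+9.06)/2 × 3 = 49.695
  [3→5]: (9.06+4.73)/2 × 2 = 13.79
  [5→5.25]: (4.73+4.36)/2 × 0.25 = 1.13625
  [5.25→5.5]: (4.36+4.02)/2 × 0.25 = 1.0475
  [5.5→5.75]: (4.02+3.70)/2 × 0.25 = 0.965
  Sum = 66.63375 µg/mL·h

AUC = 66.63 µg/mL·h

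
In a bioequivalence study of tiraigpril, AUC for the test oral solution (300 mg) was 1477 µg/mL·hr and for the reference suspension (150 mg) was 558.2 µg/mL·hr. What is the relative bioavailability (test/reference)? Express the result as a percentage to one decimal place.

F_rel = 132.3%

F_rel = (AUC_test/D_test) / (AUC_ref/D_ref)
      = (1477/300) / (558.2/150)
      = 4.92333 / 3.72133 = 1.3230 = 132.30%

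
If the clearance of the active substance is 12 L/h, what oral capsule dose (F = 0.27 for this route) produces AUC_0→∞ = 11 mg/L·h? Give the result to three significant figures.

Dose = 489 mg

Dose = CL × AUC_0→∞ / F
     = 12 × 11 / 0.27 = 488.889 mg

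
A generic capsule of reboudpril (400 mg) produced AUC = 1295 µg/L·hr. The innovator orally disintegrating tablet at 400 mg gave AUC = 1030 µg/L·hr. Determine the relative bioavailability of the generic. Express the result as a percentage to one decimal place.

F_rel = (AUC_test/D_test) / (AUC_ref/D_ref)
      = (1295/400) / (1030/400)
      = 3.2375 / 2.575 = 1.2573 = 125.73%

F_rel = 125.7%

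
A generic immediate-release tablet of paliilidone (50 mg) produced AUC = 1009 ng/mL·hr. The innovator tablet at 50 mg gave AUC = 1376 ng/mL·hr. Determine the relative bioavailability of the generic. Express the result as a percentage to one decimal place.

F_rel = (AUC_test/D_test) / (AUC_ref/D_ref)
      = (1009/50) / (1376/50)
      = 20.18 / 27.52 = 0.7333 = 73.33%

F_rel = 73.3%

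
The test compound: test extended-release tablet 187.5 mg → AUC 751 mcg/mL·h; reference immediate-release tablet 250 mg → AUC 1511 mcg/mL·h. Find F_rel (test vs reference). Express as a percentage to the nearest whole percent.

F_rel = (AUC_test/D_test) / (AUC_ref/D_ref)
      = (751/187.5) / (1511/250)
      = 4.00533 / 6.044 = 0.6627 = 66.27%

F_rel = 66%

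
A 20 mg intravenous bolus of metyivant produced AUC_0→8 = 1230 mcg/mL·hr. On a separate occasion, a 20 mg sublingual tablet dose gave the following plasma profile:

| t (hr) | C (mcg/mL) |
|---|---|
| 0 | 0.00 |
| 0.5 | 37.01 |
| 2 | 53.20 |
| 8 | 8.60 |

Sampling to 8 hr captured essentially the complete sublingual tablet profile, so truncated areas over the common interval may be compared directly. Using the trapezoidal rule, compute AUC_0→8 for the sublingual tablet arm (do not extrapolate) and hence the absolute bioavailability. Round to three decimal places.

Trapezoidal AUC_0→8 (sublingual tablet):
  [0→0.5]: (0.00+37.01)/2 × 0.5 = 9.2525
  [0.5→2]: (37.01+53.20)/2 × 1.5 = 67.6575
  [2→8]: (53.20+8.60)/2 × 6 = 185.4
  Sum = 262.31 mcg/mL·hr
F = (AUC_ev/D_ev)/(AUC_iv/D_iv) = (262.31/20)/(1230/20) = 13.1155/61.5 = 0.2133

F = 0.213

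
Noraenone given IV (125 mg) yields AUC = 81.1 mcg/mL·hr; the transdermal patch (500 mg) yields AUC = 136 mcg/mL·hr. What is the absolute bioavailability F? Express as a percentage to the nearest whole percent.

F = (AUC_ev / D_ev) / (AUC_iv / D_iv)
  = (136/500) / (81.1/125)
  = 0.272 / 0.6488 = 0.4192
  = 41.92%

F = 42%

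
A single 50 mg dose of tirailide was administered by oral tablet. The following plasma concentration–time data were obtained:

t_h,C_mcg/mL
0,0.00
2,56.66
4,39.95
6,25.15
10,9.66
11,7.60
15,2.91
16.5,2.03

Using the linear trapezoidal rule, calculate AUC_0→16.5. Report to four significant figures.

AUC = 321.3 mcg/mL·h

Trapezoidal AUC_0→16.5:
  [0→2]: (0.00+56.66)/2 × 2 = 56.66
  [2→4]: (56.66+39.95)/2 × 2 = 96.61
  [4→6]: (39.95+25.15)/2 × 2 = 65.1
  [6→10]: (25.15+9.66)/2 × 4 = 69.62
  [10→11]: (9.66+7.60)/2 × 1 = 8.63
  [11→15]: (7.60+2.91)/2 × 4 = 21.02
  [15→16.5]: (2.91+2.03)/2 × 1.5 = 3.705
  Sum = 321.345 mcg/mL·h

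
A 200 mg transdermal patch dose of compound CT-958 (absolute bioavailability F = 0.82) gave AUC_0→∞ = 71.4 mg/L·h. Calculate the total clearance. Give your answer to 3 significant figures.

CL = F × Dose / AUC_0→∞
   = 0.82 × 200 / 71.4 = 2.29692 L/h

CL = 2.30 L/h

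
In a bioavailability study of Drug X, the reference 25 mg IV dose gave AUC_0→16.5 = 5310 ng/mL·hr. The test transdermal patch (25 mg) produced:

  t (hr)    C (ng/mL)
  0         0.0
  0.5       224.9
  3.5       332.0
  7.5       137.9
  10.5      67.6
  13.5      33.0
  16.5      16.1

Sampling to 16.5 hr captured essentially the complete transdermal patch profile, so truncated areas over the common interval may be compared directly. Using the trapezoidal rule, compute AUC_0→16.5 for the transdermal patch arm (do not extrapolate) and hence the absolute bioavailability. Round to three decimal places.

Trapezoidal AUC_0→16.5 (transdermal patch):
  [0→0.5]: (0.0+224.9)/2 × 0.5 = 56.225
  [0.5→3.5]: (224.9+332.0)/2 × 3 = 835.35
  [3.5→7.5]: (332.0+137.9)/2 × 4 = 939.8
  [7.5→10.5]: (137.9+67.6)/2 × 3 = 308.25
  [10.5→13.5]: (67.6+33.0)/2 × 3 = 150.9
  [13.5→16.5]: (33.0+16.1)/2 × 3 = 73.65
  Sum = 2364.175 ng/mL·hr
F = (AUC_ev/D_ev)/(AUC_iv/D_iv) = (2364.175/25)/(5310/25) = 94.567/212.4 = 0.4452

F = 0.445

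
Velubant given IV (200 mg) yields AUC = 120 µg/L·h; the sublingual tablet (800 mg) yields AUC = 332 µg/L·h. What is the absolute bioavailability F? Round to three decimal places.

F = (AUC_ev / D_ev) / (AUC_iv / D_iv)
  = (332/800) / (120/200)
  = 0.415 / 0.6 = 0.6917

F = 0.692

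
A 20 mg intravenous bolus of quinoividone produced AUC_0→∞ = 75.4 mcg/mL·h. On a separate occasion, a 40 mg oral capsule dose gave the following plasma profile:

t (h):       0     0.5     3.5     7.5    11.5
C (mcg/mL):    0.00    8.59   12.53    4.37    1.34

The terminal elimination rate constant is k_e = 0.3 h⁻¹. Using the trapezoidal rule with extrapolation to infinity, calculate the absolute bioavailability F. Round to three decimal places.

F = 0.554

Trapezoidal AUC_0→11.5 (oral capsule):
  [0→0.5]: (0.00+8.59)/2 × 0.5 = 2.1475
  [0.5→3.5]: (8.59+12.53)/2 × 3 = 31.68
  [3.5→7.5]: (12.53+4.37)/2 × 4 = 33.8
  [7.5→11.5]: (4.37+1.34)/2 × 4 = 11.42
  Sum = 79.0475 mcg/mL·h
Tail: C_last/k_e = 1.34/0.3 = 4.467
AUC_0→∞ (oral capsule) = 79.0475 + 4.467 = 83.5145 mcg/mL·h
F = (AUC_ev/D_ev)/(AUC_iv/D_iv) = (83.5145/40)/(75.4/20) = 2.0878625/3.77 = 0.5538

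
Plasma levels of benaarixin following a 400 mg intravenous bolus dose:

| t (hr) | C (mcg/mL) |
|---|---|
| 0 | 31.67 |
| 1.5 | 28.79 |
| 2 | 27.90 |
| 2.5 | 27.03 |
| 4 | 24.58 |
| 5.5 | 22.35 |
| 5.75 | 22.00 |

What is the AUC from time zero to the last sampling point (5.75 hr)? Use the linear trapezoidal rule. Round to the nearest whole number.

AUC = 153 mcg/mL·hr

Trapezoidal AUC_0→5.75:
  [0→1.5]: (31.67+28.79)/2 × 1.5 = 45.345
  [1.5→2]: (28.79+27.90)/2 × 0.5 = 14.1725
  [2→2.5]: (27.90+27.03)/2 × 0.5 = 13.7325
  [2.5→4]: (27.03+24.58)/2 × 1.5 = 38.7075
  [4→5.5]: (24.58+22.35)/2 × 1.5 = 35.1975
  [5.5→5.75]: (22.35+22.00)/2 × 0.25 = 5.54375
  Sum = 152.69875 mcg/mL·hr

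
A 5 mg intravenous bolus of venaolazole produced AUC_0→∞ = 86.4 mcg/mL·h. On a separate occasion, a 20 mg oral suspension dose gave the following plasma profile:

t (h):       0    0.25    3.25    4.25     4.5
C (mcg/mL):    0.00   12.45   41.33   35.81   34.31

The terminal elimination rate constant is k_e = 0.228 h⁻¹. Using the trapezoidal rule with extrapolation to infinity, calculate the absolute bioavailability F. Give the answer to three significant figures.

F = 0.810

Trapezoidal AUC_0→4.5 (oral suspension):
  [0→0.25]: (0.00+12.45)/2 × 0.25 = 1.55625
  [0.25→3.25]: (12.45+41.33)/2 × 3 = 80.67
  [3.25→4.25]: (41.33+35.81)/2 × 1 = 38.57
  [4.25→4.5]: (35.81+34.31)/2 × 0.25 = 8.765
  Sum = 129.56125 mcg/mL·h
Tail: C_last/k_e = 34.31/0.228 = 150.482
AUC_0→∞ (oral suspension) = 129.56125 + 150.482 = 280.04325 mcg/mL·h
F = (AUC_ev/D_ev)/(AUC_iv/D_iv) = (280.04325/20)/(86.4/5) = 14.0022/17.28 = 0.8103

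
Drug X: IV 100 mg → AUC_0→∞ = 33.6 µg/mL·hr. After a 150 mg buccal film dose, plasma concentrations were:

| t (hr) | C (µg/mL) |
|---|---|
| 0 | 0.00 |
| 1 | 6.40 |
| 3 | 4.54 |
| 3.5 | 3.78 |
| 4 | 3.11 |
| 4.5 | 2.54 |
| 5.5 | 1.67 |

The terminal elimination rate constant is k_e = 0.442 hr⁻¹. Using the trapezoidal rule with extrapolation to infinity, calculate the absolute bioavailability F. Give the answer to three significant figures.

F = 0.501

Trapezoidal AUC_0→5.5 (buccal film):
  [0→1]: (0.00+6.40)/2 × 1 = 3.2
  [1→3]: (6.40+4.54)/2 × 2 = 10.94
  [3→3.5]: (4.54+3.78)/2 × 0.5 = 2.08
  [3.5→4]: (3.78+3.11)/2 × 0.5 = 1.7225
  [4→4.5]: (3.11+2.54)/2 × 0.5 = 1.4125
  [4.5→5.5]: (2.54+1.67)/2 × 1 = 2.105
  Sum = 21.46 µg/mL·hr
Tail: C_last/k_e = 1.67/0.442 = 3.778
AUC_0→∞ (buccal film) = 21.46 + 3.778 = 25.238 µg/mL·hr
F = (AUC_ev/D_ev)/(AUC_iv/D_iv) = (25.238/150)/(33.6/100) = 0.168253/0.336 = 0.5008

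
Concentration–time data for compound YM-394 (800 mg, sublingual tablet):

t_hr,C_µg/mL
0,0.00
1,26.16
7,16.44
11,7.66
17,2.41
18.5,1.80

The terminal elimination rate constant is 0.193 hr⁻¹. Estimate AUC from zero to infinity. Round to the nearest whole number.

AUC = 232 µg/mL·hr

Trapezoidal AUC_0→18.5:
  [0→1]: (0.00+26.16)/2 × 1 = 13.08
  [1→7]: (26.16+16.44)/2 × 6 = 127.8
  [7→11]: (16.44+7.66)/2 × 4 = 48.2
  [11→17]: (7.66+2.41)/2 × 6 = 30.21
  [17→18.5]: (2.41+1.80)/2 × 1.5 = 3.1575
  Sum = 222.4475 µg/mL·hr
Extrapolated tail: C_last / k_e = 1.80 / 0.193 = 9.326
AUC_0→∞ = 222.4475 + 9.326 = 231.7735 µg/mL·hr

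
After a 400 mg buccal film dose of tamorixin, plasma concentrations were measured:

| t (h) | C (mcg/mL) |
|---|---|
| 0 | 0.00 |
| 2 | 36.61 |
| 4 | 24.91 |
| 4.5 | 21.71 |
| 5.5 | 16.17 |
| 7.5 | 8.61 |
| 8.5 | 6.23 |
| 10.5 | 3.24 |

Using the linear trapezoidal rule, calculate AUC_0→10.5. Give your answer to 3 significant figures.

AUC = 170 mcg/mL·h

Trapezoidal AUC_0→10.5:
  [0→2]: (0.00+36.61)/2 × 2 = 36.61
  [2→4]: (36.61+24.91)/2 × 2 = 61.52
  [4→4.5]: (24.91+21.71)/2 × 0.5 = 11.655
  [4.5→5.5]: (21.71+16.17)/2 × 1 = 18.94
  [5.5→7.5]: (16.17+8.61)/2 × 2 = 24.78
  [7.5→8.5]: (8.61+6.23)/2 × 1 = 7.42
  [8.5→10.5]: (6.23+3.24)/2 × 2 = 9.47
  Sum = 170.395 mcg/mL·h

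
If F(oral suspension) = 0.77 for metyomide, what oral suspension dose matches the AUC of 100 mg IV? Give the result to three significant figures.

For equal systemic exposure: F × D_ev = D_iv
D_ev = D_iv / F = 100 / 0.77 = 129.87 mg

D_oral = 130 mg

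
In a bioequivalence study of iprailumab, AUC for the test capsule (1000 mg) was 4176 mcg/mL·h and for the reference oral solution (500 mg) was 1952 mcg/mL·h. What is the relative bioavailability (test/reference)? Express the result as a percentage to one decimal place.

F_rel = 107.0%

F_rel = (AUC_test/D_test) / (AUC_ref/D_ref)
      = (4176/1000) / (1952/500)
      = 4.176 / 3.904 = 1.0697 = 106.97%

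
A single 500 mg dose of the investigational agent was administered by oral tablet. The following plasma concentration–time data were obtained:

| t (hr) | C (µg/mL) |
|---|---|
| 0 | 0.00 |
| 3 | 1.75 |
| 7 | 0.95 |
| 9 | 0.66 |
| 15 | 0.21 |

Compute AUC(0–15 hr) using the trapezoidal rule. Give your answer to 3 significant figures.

AUC = 12.2 µg/mL·hr

Trapezoidal AUC_0→15:
  [0→3]: (0.00+1.75)/2 × 3 = 2.625
  [3→7]: (1.75+0.95)/2 × 4 = 5.4
  [7→9]: (0.95+0.66)/2 × 2 = 1.61
  [9→15]: (0.66+0.21)/2 × 6 = 2.61
  Sum = 12.245 µg/mL·hr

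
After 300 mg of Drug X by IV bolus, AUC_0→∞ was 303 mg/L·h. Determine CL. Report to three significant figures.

CL = 0.990 L/h

CL = Dose_iv / AUC_0→∞
   = 300 / 303 = 0.990099 L/h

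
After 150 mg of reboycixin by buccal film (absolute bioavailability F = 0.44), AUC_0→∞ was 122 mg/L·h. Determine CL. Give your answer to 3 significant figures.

CL = F × Dose / AUC_0→∞
   = 0.44 × 150 / 122 = 0.540984 L/h

CL = 0.541 L/h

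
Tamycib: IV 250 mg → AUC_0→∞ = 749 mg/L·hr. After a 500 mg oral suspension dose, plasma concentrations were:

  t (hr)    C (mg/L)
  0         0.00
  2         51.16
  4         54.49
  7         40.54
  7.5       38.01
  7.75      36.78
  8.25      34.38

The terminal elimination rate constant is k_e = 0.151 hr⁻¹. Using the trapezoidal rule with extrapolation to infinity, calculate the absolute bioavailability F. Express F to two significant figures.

F = 0.38

Trapezoidal AUC_0→8.25 (oral suspension):
  [0→2]: (0.00+51.16)/2 × 2 = 51.16
  [2→4]: (51.16+54.49)/2 × 2 = 105.65
  [4→7]: (54.49+40.54)/2 × 3 = 142.545
  [7→7.5]: (40.54+38.01)/2 × 0.5 = 19.6375
  [7.5→7.75]: (38.01+36.78)/2 × 0.25 = 9.34875
  [7.75→8.25]: (36.78+34.38)/2 × 0.5 = 17.79
  Sum = 346.13125 mg/L·hr
Tail: C_last/k_e = 34.38/0.151 = 227.682
AUC_0→∞ (oral suspension) = 346.13125 + 227.682 = 573.81325 mg/L·hr
F = (AUC_ev/D_ev)/(AUC_iv/D_iv) = (573.81325/500)/(749/250) = 1.1476265/2.996 = 0.3831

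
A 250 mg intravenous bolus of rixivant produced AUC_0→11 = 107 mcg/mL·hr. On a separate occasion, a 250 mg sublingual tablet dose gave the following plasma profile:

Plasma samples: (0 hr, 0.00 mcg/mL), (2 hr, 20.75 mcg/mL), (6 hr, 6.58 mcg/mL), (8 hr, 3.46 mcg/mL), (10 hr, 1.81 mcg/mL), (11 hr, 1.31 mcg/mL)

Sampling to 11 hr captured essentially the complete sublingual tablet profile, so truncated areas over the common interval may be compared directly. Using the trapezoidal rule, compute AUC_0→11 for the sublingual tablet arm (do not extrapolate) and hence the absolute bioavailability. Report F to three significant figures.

F = 0.862

Trapezoidal AUC_0→11 (sublingual tablet):
  [0→2]: (0.00+20.75)/2 × 2 = 20.75
  [2→6]: (20.75+6.58)/2 × 4 = 54.66
  [6→8]: (6.58+3.46)/2 × 2 = 10.04
  [8→10]: (3.46+1.81)/2 × 2 = 5.27
  [10→11]: (1.81+1.31)/2 × 1 = 1.56
  Sum = 92.28 mcg/mL·hr
F = (AUC_ev/D_ev)/(AUC_iv/D_iv) = (92.28/250)/(107/250) = 0.36912/0.428 = 0.8624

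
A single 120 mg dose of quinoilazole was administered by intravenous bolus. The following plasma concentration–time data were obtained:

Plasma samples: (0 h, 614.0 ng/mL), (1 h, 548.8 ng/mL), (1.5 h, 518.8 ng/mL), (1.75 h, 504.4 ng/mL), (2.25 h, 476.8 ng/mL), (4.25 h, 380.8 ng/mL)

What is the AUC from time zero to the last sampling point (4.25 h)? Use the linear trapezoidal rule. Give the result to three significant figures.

AUC = 2080 ng/mL·h

Trapezoidal AUC_0→4.25:
  [0→1]: (614.0+548.8)/2 × 1 = 581.4
  [1→1.5]: (548.8+518.8)/2 × 0.5 = 266.9
  [1.5→1.75]: (518.8+504.4)/2 × 0.25 = 127.9
  [1.75→2.25]: (504.4+476.8)/2 × 0.5 = 245.3
  [2.25→4.25]: (476.8+380.8)/2 × 2 = 857.6
  Sum = 2079.1 ng/mL·h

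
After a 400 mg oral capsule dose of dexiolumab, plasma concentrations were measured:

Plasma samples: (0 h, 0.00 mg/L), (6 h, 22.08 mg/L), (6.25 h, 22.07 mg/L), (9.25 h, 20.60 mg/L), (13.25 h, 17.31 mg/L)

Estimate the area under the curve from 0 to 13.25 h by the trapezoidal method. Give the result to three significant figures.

Trapezoidal AUC_0→13.25:
  [0→6]: (0.00+22.08)/2 × 6 = 66.24
  [6→6.25]: (22.08+22.07)/2 × 0.25 = 5.51875
  [6.25→9.25]: (22.07+20.60)/2 × 3 = 64.005
  [9.25→13.25]: (20.60+17.31)/2 × 4 = 75.82
  Sum = 211.58375 mg/L·h

AUC = 212 mg/L·h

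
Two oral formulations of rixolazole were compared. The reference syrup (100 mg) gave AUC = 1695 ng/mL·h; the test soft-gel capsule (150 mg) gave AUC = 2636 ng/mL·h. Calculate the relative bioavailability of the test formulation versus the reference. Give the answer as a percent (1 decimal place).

F_rel = 103.7%

F_rel = (AUC_test/D_test) / (AUC_ref/D_ref)
      = (2636/150) / (1695/100)
      = 17.5733 / 16.95 = 1.0368 = 103.68%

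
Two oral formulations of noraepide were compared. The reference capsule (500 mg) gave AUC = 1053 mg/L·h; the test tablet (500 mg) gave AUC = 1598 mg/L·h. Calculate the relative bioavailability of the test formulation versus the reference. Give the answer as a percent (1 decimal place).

F_rel = 151.8%

F_rel = (AUC_test/D_test) / (AUC_ref/D_ref)
      = (1598/500) / (1053/500)
      = 3.196 / 2.106 = 1.5176 = 151.76%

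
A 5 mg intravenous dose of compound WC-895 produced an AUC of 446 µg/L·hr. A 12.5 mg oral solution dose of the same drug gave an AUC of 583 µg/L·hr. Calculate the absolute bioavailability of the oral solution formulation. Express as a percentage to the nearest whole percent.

F = (AUC_ev / D_ev) / (AUC_iv / D_iv)
  = (583/12.5) / (446/5)
  = 46.64 / 89.2 = 0.5229
  = 52.29%

F = 52%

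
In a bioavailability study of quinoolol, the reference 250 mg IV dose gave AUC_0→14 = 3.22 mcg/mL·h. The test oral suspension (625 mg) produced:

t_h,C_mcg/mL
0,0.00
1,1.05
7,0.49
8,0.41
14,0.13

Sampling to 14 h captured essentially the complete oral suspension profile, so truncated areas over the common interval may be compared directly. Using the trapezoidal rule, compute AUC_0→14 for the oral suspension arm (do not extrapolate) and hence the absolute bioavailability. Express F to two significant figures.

F = 0.90

Trapezoidal AUC_0→14 (oral suspension):
  [0→1]: (0.00+1.05)/2 × 1 = 0.525
  [1→7]: (1.05+0.49)/2 × 6 = 4.62
  [7→8]: (0.49+0.41)/2 × 1 = 0.45
  [8→14]: (0.41+0.13)/2 × 6 = 1.62
  Sum = 7.215 mcg/mL·h
F = (AUC_ev/D_ev)/(AUC_iv/D_iv) = (7.215/625)/(3.22/250) = 0.011544/0.01288 = 0.8963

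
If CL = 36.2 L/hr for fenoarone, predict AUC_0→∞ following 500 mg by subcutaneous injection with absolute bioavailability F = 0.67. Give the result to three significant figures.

AUC = 9.25 mg/L·hr

AUC_0→∞ = F × Dose / CL
        = 0.67 × 500 / 36.2 = 9.25414 mg/L·hr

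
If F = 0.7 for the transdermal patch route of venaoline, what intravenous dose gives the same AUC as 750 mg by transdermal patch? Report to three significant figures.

D_iv = 525 mg

Systemic exposure from an extravascular dose = F × D_ev, so the equivalent IV dose is F × D_ev.
D_iv = F × D_ev = 0.7 × 750 = 525 mg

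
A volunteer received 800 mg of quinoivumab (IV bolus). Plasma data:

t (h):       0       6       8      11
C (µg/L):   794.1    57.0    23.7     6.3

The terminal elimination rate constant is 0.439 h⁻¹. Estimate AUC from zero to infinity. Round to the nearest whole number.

AUC = 2693 µg/L·h

Trapezoidal AUC_0→11:
  [0→6]: (794.1+57.0)/2 × 6 = 2553.3
  [6→8]: (57.0+23.7)/2 × 2 = 80.7
  [8→11]: (23.7+6.3)/2 × 3 = 45.0
  Sum = 2679.0 µg/L·h
Extrapolated tail: C_last / k_e = 6.3 / 0.439 = 14.351
AUC_0→∞ = 2679.0 + 14.351 = 2693.351 µg/L·h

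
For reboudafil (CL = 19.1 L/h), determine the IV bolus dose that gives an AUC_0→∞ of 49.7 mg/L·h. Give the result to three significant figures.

Dose_iv = CL × AUC_0→∞
     = 19.1 × 49.7 = 949.27 mg

Dose = 949 mg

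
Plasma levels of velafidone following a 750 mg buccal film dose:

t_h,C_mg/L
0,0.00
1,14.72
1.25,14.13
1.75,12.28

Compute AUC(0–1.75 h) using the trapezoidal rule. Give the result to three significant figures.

Trapezoidal AUC_0→1.75:
  [0→1]: (0.00+14.72)/2 × 1 = 7.36
  [1→1.25]: (14.72+14.13)/2 × 0.25 = 3.60625
  [1.25→1.75]: (14.13+12.28)/2 × 0.5 = 6.6025
  Sum = 17.56875 mg/L·h

AUC = 17.6 mg/L·h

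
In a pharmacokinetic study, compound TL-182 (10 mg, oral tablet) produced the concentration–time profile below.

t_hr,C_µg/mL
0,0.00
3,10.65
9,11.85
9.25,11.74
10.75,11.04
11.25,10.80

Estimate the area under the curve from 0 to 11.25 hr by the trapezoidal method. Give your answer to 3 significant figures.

Trapezoidal AUC_0→11.25:
  [0→3]: (0.00+10.65)/2 × 3 = 15.975
  [3→9]: (10.65+11.85)/2 × 6 = 67.5
  [9→9.25]: (11.85+11.74)/2 × 0.25 = 2.94875
  [9.25→10.75]: (11.74+11.04)/2 × 1.5 = 17.085
  [10.75→11.25]: (11.04+10.80)/2 × 0.5 = 5.46
  Sum = 108.96875 µg/mL·hr

AUC = 109 µg/mL·hr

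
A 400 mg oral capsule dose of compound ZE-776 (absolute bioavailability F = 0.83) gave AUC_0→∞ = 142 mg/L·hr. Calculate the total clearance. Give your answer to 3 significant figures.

CL = F × Dose / AUC_0→∞
   = 0.83 × 400 / 142 = 2.33803 L/hr

CL = 2.34 L/hr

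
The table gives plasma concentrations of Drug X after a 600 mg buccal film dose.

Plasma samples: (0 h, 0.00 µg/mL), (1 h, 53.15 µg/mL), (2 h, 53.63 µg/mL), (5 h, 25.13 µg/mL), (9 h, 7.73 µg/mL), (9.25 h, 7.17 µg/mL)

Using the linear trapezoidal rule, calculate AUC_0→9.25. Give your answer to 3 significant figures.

Trapezoidal AUC_0→9.25:
  [0→1]: (0.00+53.15)/2 × 1 = 26.575
  [1→2]: (53.15+53.63)/2 × 1 = 53.39
  [2→5]: (53.63+25.13)/2 × 3 = 118.14
  [5→9]: (25.13+7.73)/2 × 4 = 65.72
  [9→9.25]: (7.73+7.17)/2 × 0.25 = 1.8625
  Sum = 265.6875 µg/mL·h

AUC = 266 µg/mL·h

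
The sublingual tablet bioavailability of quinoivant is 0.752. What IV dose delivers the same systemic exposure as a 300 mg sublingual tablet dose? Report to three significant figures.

D_iv = 226 mg

Systemic exposure from an extravascular dose = F × D_ev, so the equivalent IV dose is F × D_ev.
D_iv = F × D_ev = 0.752 × 300 = 225.6 mg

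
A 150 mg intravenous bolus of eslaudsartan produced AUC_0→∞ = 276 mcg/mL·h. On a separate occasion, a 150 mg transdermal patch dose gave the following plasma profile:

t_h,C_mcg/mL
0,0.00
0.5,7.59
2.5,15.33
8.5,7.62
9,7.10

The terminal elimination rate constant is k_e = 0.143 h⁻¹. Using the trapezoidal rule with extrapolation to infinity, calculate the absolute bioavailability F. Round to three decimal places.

F = 0.533

Trapezoidal AUC_0→9 (transdermal patch):
  [0→0.5]: (0.00+7.59)/2 × 0.5 = 1.8975
  [0.5→2.5]: (7.59+15.33)/2 × 2 = 22.92
  [2.5→8.5]: (15.33+7.62)/2 × 6 = 68.85
  [8.5→9]: (7.62+7.10)/2 × 0.5 = 3.68
  Sum = 97.3475 mcg/mL·h
Tail: C_last/k_e = 7.10/0.143 = 49.650
AUC_0→∞ (transdermal patch) = 97.3475 + 49.650 = 146.9975 mcg/mL·h
F = (AUC_ev/D_ev)/(AUC_iv/D_iv) = (146.9975/150)/(276/150) = 0.979983/1.84 = 0.5326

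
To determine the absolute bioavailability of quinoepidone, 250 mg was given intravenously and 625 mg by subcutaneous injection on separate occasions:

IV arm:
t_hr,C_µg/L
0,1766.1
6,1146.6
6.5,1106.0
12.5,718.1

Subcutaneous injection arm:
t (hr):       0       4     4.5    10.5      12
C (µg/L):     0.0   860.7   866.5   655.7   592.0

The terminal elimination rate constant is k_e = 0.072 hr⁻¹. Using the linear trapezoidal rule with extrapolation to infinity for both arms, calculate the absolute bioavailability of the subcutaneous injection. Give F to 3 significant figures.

Trapezoidal AUC_0→12.5 (IV):
  [0→6]: (1766.1+1146.6)/2 × 6 = 8738.1
  [6→6.5]: (1146.6+1106.0)/2 × 0.5 = 563.15
  [6.5→12.5]: (1106.0+718.1)/2 × 6 = 5472.3
  Sum = 14773.55 µg/L·hr
IV tail: 718.1/0.072 = 9973.611; AUC_iv,0→∞ = 14773.55 + 9973.611 = 24747.161 µg/L·hr
Trapezoidal AUC_0→12 (subcutaneous injection):
  [0→4]: (0.0+860.7)/2 × 4 = 1721.4
  [4→4.5]: (860.7+866.5)/2 × 0.5 = 431.8
  [4.5→10.5]: (866.5+655.7)/2 × 6 = 4566.6
  [10.5→12]: (655.7+592.0)/2 × 1.5 = 935.775
  Sum = 7655.575 µg/L·hr
subcutaneous injection tail: 592.0/0.072 = 8222.222; AUC_ev,0→∞ = 7655.575 + 8222.222 = 15877.797 µg/L·hr
F = (AUC_ev/D_ev)/(AUC_iv/D_iv) = (15877.797/625)/(24747.161/250) = 25.4045/98.988644 = 0.2566

F = 0.257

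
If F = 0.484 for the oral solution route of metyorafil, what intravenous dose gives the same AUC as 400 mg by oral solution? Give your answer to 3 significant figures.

Systemic exposure from an extravascular dose = F × D_ev, so the equivalent IV dose is F × D_ev.
D_iv = F × D_ev = 0.484 × 400 = 193.6 mg

D_iv = 194 mg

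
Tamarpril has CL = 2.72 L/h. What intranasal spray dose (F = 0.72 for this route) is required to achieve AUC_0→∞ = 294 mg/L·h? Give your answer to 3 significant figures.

Dose = 1110 mg

Dose = CL × AUC_0→∞ / F
     = 2.72 × 294 / 0.72 = 1110.67 mg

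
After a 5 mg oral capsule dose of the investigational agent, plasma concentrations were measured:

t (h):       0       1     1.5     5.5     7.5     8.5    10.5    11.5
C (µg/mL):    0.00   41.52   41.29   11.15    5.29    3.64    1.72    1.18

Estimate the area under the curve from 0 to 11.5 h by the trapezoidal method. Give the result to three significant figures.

Trapezoidal AUC_0→11.5:
  [0→1]: (0.00+41.52)/2 × 1 = 20.76
  [1→1.5]: (41.52+41.29)/2 × 0.5 = 20.7025
  [1.5→5.5]: (41.29+11.15)/2 × 4 = 104.88
  [5.5→7.5]: (11.15+5.29)/2 × 2 = 16.44
  [7.5→8.5]: (5.29+3.64)/2 × 1 = 4.465
  [8.5→10.5]: (3.64+1.72)/2 × 2 = 5.36
  [10.5→11.5]: (1.72+1.18)/2 × 1 = 1.45
  Sum = 174.0575 µg/mL·h

AUC = 174 µg/mL·h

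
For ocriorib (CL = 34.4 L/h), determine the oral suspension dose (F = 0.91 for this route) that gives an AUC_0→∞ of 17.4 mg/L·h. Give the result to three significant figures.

Dose = 658 mg

Dose = CL × AUC_0→∞ / F
     = 34.4 × 17.4 / 0.91 = 657.758 mg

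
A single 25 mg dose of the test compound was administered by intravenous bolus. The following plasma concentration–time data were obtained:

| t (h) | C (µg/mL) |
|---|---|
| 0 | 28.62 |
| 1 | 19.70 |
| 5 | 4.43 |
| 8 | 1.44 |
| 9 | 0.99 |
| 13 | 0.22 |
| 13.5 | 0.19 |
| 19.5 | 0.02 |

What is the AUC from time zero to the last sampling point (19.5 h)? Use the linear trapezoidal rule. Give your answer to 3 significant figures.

Trapezoidal AUC_0→19.5:
  [0→1]: (28.62+19.70)/2 × 1 = 24.16
  [1→5]: (19.70+4.43)/2 × 4 = 48.26
  [5→8]: (4.43+1.44)/2 × 3 = 8.805
  [8→9]: (1.44+0.99)/2 × 1 = 1.215
  [9→13]: (0.99+0.22)/2 × 4 = 2.42
  [13→13.5]: (0.22+0.19)/2 × 0.5 = 0.1025
  [13.5→19.5]: (0.19+0.02)/2 × 6 = 0.63
  Sum = 85.5925 µg/mL·h

AUC = 85.6 µg/mL·h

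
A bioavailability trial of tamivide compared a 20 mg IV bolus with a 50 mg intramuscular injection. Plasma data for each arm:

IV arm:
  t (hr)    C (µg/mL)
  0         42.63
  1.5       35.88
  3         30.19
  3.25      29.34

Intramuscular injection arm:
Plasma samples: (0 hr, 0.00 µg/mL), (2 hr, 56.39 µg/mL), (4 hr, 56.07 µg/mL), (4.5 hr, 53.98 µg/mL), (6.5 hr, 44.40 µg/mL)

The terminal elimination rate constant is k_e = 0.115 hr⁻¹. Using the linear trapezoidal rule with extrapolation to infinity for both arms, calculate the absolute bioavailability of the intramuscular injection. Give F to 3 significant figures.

F = 0.734

Trapezoidal AUC_0→3.25 (IV):
  [0→1.5]: (42.63+35.88)/2 × 1.5 = 58.8825
  [1.5→3]: (35.88+30.19)/2 × 1.5 = 49.5525
  [3→3.25]: (30.19+29.34)/2 × 0.25 = 7.44125
  Sum = 115.87625 µg/mL·hr
IV tail: 29.34/0.115 = 255.130; AUC_iv,0→∞ = 115.87625 + 255.130 = 371.00625 µg/mL·hr
Trapezoidal AUC_0→6.5 (intramuscular injection):
  [0→2]: (0.00+56.39)/2 × 2 = 56.39
  [2→4]: (56.39+56.07)/2 × 2 = 112.46
  [4→4.5]: (56.07+53.98)/2 × 0.5 = 27.5125
  [4.5→6.5]: (53.98+44.40)/2 × 2 = 98.38
  Sum = 294.7425 µg/mL·hr
intramuscular injection tail: 44.40/0.115 = 386.087; AUC_ev,0→∞ = 294.7425 + 386.087 = 680.8295 µg/mL·hr
F = (AUC_ev/D_ev)/(AUC_iv/D_iv) = (680.8295/50)/(371.00625/20) = 13.61659/18.5503 = 0.7340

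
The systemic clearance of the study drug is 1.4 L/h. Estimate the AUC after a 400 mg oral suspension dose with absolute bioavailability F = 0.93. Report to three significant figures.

AUC_0→∞ = F × Dose / CL
        = 0.93 × 400 / 1.4 = 265.714 mg/L·h

AUC = 266 mg/L·h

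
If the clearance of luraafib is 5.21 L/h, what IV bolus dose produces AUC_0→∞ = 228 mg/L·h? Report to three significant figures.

Dose = 1190 mg

Dose_iv = CL × AUC_0→∞
     = 5.21 × 228 = 1187.88 mg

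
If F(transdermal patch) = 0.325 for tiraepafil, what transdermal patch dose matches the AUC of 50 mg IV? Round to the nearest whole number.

D_transdermal = 154 mg

For equal systemic exposure: F × D_ev = D_iv
D_ev = D_iv / F = 50 / 0.325 = 153.846 mg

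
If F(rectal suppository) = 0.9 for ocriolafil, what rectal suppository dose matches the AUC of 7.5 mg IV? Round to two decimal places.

For equal systemic exposure: F × D_ev = D_iv
D_ev = D_iv / F = 7.5 / 0.9 = 8.33333 mg

D_rectal = 8.33 mg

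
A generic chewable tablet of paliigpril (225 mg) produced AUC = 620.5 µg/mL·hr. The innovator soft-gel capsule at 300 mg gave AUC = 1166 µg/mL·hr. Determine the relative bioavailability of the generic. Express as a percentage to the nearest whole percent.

F_rel = 71%

F_rel = (AUC_test/D_test) / (AUC_ref/D_ref)
      = (620.5/225) / (1166/300)
      = 2.75778 / 3.88667 = 0.7095 = 70.95%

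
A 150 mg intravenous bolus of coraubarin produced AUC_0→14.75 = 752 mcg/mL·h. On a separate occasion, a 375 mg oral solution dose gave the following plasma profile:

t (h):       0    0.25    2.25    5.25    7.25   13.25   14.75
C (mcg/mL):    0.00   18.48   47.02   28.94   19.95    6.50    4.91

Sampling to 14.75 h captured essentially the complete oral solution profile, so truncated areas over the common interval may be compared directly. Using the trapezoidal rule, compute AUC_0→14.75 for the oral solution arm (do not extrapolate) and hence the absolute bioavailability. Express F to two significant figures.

F = 0.17

Trapezoidal AUC_0→14.75 (oral solution):
  [0→0.25]: (0.00+18.48)/2 × 0.25 = 2.31
  [0.25→2.25]: (18.48+47.02)/2 × 2 = 65.5
  [2.25→5.25]: (47.02+28.94)/2 × 3 = 113.94
  [5.25→7.25]: (28.94+19.95)/2 × 2 = 48.89
  [7.25→13.25]: (19.95+6.50)/2 × 6 = 79.35
  [13.25→14.75]: (6.50+4.91)/2 × 1.5 = 8.5575
  Sum = 318.5475 mcg/mL·h
F = (AUC_ev/D_ev)/(AUC_iv/D_iv) = (318.5475/375)/(752/150) = 0.84946/5.01333 = 0.1694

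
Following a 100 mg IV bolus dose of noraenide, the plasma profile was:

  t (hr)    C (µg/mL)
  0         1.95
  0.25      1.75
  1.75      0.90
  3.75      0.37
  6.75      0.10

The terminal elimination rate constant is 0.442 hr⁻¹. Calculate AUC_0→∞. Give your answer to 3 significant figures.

Trapezoidal AUC_0→6.75:
  [0→0.25]: (1.95+1.75)/2 × 0.25 = 0.4625
  [0.25→1.75]: (1.75+0.90)/2 × 1.5 = 1.9875
  [1.75→3.75]: (0.90+0.37)/2 × 2 = 1.27
  [3.75→6.75]: (0.37+0.10)/2 × 3 = 0.705
  Sum = 4.425 µg/mL·hr
Extrapolated tail: C_last / k_e = 0.10 / 0.442 = 0.226
AUC_0→∞ = 4.425 + 0.226 = 4.651 µg/mL·hr

AUC = 4.65 µg/mL·hr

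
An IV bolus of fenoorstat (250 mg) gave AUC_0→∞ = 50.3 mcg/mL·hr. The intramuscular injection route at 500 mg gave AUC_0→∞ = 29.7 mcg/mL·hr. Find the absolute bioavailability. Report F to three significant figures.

F = 0.295

F = (AUC_ev / D_ev) / (AUC_iv / D_iv)
  = (29.7/500) / (50.3/250)
  = 0.0594 / 0.2012 = 0.2952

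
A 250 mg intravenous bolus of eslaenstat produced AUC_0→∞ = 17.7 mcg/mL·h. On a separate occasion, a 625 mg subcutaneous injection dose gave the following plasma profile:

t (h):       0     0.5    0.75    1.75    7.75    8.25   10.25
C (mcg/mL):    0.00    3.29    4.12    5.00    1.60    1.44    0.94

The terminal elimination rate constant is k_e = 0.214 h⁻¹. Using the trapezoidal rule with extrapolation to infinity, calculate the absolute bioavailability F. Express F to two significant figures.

Trapezoidal AUC_0→10.25 (subcutaneous injection):
  [0→0.5]: (0.00+3.29)/2 × 0.5 = 0.8225
  [0.5→0.75]: (3.29+4.12)/2 × 0.25 = 0.92625
  [0.75→1.75]: (4.12+5.00)/2 × 1 = 4.56
  [1.75→7.75]: (5.00+1.60)/2 × 6 = 19.8
  [7.75→8.25]: (1.60+1.44)/2 × 0.5 = 0.76
  [8.25→10.25]: (1.44+0.94)/2 × 2 = 2.38
  Sum = 29.24875 mcg/mL·h
Tail: C_last/k_e = 0.94/0.214 = 4.393
AUC_0→∞ (subcutaneous injection) = 29.24875 + 4.393 = 33.64175 mcg/mL·h
F = (AUC_ev/D_ev)/(AUC_iv/D_iv) = (33.64175/625)/(17.7/250) = 0.0538268/0.0708 = 0.7603

F = 0.76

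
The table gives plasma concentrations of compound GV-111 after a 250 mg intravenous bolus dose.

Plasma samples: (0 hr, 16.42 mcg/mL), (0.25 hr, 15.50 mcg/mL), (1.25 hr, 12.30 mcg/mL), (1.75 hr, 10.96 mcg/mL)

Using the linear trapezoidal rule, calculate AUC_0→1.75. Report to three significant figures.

AUC = 23.7 mcg/mL·hr

Trapezoidal AUC_0→1.75:
  [0→0.25]: (16.42+15.50)/2 × 0.25 = 3.99
  [0.25→1.25]: (15.50+12.30)/2 × 1 = 13.9
  [1.25→1.75]: (12.30+10.96)/2 × 0.5 = 5.815
  Sum = 23.705 mcg/mL·hr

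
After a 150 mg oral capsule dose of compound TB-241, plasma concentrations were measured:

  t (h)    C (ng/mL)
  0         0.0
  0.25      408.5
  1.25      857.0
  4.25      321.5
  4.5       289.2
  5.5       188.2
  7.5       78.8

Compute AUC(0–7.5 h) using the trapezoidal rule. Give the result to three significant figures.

AUC = 3030 ng/mL·h

Trapezoidal AUC_0→7.5:
  [0→0.25]: (0.0+408.5)/2 × 0.25 = 51.0625
  [0.25→1.25]: (408.5+857.0)/2 × 1 = 632.75
  [1.25→4.25]: (857.0+321.5)/2 × 3 = 1767.75
  [4.25→4.5]: (321.5+289.2)/2 × 0.25 = 76.3375
  [4.5→5.5]: (289.2+188.2)/2 × 1 = 238.7
  [5.5→7.5]: (188.2+78.8)/2 × 2 = 267.0
  Sum = 3033.6 ng/mL·h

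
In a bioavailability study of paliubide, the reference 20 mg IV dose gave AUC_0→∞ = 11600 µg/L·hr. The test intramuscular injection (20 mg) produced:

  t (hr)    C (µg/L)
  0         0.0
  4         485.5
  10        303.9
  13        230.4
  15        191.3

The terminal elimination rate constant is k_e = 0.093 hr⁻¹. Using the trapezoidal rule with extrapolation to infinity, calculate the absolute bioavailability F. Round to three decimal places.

F = 0.571

Trapezoidal AUC_0→15 (intramuscular injection):
  [0→4]: (0.0+485.5)/2 × 4 = 971.0
  [4→10]: (485.5+303.9)/2 × 6 = 2368.2
  [10→13]: (303.9+230.4)/2 × 3 = 801.45
  [13→15]: (230.4+191.3)/2 × 2 = 421.7
  Sum = 4562.35 µg/L·hr
Tail: C_last/k_e = 191.3/0.093 = 2056.989
AUC_0→∞ (intramuscular injection) = 4562.35 + 2056.989 = 6619.339 µg/L·hr
F = (AUC_ev/D_ev)/(AUC_iv/D_iv) = (6619.339/20)/(11600/20) = 330.96695/580 = 0.5706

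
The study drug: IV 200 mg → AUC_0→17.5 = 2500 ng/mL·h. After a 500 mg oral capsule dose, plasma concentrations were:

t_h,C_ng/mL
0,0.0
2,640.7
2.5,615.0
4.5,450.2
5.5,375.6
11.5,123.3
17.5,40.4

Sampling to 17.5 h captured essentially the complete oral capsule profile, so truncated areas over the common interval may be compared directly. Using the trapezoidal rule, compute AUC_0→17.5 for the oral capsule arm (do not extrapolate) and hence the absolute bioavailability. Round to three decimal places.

Trapezoidal AUC_0→17.5 (oral capsule):
  [0→2]: (0.0+640.7)/2 × 2 = 640.7
  [2→2.5]: (640.7+615.0)/2 × 0.5 = 313.925
  [2.5→4.5]: (615.0+450.2)/2 × 2 = 1065.2
  [4.5→5.5]: (450.2+375.6)/2 × 1 = 412.9
  [5.5→11.5]: (375.6+123.3)/2 × 6 = 1496.7
  [11.5→17.5]: (123.3+40.4)/2 × 6 = 491.1
  Sum = 4420.525 ng/mL·h
F = (AUC_ev/D_ev)/(AUC_iv/D_iv) = (4420.525/500)/(2500/200) = 8.84105/12.5 = 0.7073

F = 0.707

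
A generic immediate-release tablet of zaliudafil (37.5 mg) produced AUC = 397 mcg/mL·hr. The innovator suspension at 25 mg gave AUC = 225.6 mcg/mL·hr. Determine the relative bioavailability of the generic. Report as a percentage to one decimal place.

F_rel = 117.3%

F_rel = (AUC_test/D_test) / (AUC_ref/D_ref)
      = (397/37.5) / (225.6/25)
      = 10.5867 / 9.024 = 1.1732 = 117.32%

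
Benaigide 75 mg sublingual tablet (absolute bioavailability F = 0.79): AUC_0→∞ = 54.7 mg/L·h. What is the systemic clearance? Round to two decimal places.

CL = 1.08 L/h

CL = F × Dose / AUC_0→∞
   = 0.79 × 75 / 54.7 = 1.08318 L/h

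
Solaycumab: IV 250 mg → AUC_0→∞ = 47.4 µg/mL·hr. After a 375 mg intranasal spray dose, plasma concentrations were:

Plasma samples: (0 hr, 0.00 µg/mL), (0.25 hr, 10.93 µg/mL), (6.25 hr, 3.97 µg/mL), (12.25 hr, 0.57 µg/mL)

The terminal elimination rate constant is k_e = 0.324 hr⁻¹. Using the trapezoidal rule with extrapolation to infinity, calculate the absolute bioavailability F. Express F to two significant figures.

F = 0.86

Trapezoidal AUC_0→12.25 (intranasal spray):
  [0→0.25]: (0.00+10.93)/2 × 0.25 = 1.36625
  [0.25→6.25]: (10.93+3.97)/2 × 6 = 44.7
  [6.25→12.25]: (3.97+0.57)/2 × 6 = 13.62
  Sum = 59.68625 µg/mL·hr
Tail: C_last/k_e = 0.57/0.324 = 1.759
AUC_0→∞ (intranasal spray) = 59.68625 + 1.759 = 61.44525 µg/mL·hr
F = (AUC_ev/D_ev)/(AUC_iv/D_iv) = (61.44525/375)/(47.4/250) = 0.163854/0.1896 = 0.8642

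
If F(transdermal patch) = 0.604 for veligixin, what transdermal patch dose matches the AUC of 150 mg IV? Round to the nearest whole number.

For equal systemic exposure: F × D_ev = D_iv
D_ev = D_iv / F = 150 / 0.604 = 248.344 mg

D_transdermal = 248 mg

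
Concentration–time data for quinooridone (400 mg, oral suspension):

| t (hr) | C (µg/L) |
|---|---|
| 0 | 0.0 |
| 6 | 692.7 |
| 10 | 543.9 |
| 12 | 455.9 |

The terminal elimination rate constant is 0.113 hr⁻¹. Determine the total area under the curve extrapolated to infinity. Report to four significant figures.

AUC = 9586 µg/L·hr

Trapezoidal AUC_0→12:
  [0→6]: (0.0+692.7)/2 × 6 = 2078.1
  [6→10]: (692.7+543.9)/2 × 4 = 2473.2
  [10→12]: (543.9+455.9)/2 × 2 = 999.8
  Sum = 5551.1 µg/L·hr
Extrapolated tail: C_last / k_e = 455.9 / 0.113 = 4034.513
AUC_0→∞ = 5551.1 + 4034.513 = 9585.613 µg/L·hr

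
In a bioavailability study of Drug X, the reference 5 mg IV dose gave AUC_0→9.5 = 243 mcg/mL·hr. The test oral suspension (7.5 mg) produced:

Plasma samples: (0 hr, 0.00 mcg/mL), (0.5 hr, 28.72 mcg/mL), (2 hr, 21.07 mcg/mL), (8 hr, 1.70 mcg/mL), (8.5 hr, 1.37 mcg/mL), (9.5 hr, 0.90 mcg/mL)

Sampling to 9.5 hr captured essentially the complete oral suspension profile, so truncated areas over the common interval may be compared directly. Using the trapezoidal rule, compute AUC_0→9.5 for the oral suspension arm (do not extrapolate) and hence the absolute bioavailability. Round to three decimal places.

F = 0.315

Trapezoidal AUC_0→9.5 (oral suspension):
  [0→0.5]: (0.00+28.72)/2 × 0.5 = 7.18
  [0.5→2]: (28.72+21.07)/2 × 1.5 = 37.3425
  [2→8]: (21.07+1.70)/2 × 6 = 68.31
  [8→8.5]: (1.70+1.37)/2 × 0.5 = 0.7675
  [8.5→9.5]: (1.37+0.90)/2 × 1 = 1.135
  Sum = 114.735 mcg/mL·hr
F = (AUC_ev/D_ev)/(AUC_iv/D_iv) = (114.735/7.5)/(243/5) = 15.298/48.6 = 0.3148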